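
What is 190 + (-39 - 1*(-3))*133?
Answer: -4598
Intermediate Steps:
190 + (-39 - 1*(-3))*133 = 190 + (-39 + 3)*133 = 190 - 36*133 = 190 - 4788 = -4598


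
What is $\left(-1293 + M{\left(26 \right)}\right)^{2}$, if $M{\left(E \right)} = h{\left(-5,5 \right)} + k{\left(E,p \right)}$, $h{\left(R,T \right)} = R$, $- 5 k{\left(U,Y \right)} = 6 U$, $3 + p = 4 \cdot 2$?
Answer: $\frac{44169316}{25} \approx 1.7668 \cdot 10^{6}$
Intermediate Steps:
$p = 5$ ($p = -3 + 4 \cdot 2 = -3 + 8 = 5$)
$k{\left(U,Y \right)} = - \frac{6 U}{5}$
$M{\left(E \right)} = -5 - \frac{6 E}{5}$
$\left(-1293 + M{\left(26 \right)}\right)^{2} = \left(-1293 - \frac{181}{5}\right)^{2} = \left(- \frac{6646}{5}\right)^{2} = \frac{44169316}{25}$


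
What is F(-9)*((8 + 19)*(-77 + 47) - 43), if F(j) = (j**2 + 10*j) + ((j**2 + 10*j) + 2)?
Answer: 13648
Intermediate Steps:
F(j) = 2 + 2*j**2 + 20*j (F(j) = (j**2 + 10*j) + (2 + j**2 + 10*j) = 2 + 2*j**2 + 20*j)
F(-9)*((8 + 19)*(-77 + 47) - 43) = (2 + 2*(-9)**2 + 20*(-9))*((8 + 19)*(-77 + 47) - 43) = (2 + 2*81 - 180)*(27*(-30) - 43) = (2 + 162 - 180)*(-810 - 43) = -16*(-853) = 13648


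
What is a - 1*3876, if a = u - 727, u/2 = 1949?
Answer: -705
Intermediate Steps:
u = 3898 (u = 2*1949 = 3898)
a = 3171 (a = 3898 - 727 = 3171)
a - 1*3876 = 3171 - 1*3876 = 3171 - 3876 = -705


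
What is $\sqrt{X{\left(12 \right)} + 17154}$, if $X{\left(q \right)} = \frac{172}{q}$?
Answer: $\frac{\sqrt{154515}}{3} \approx 131.03$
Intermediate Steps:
$\sqrt{X{\left(12 \right)} + 17154} = \sqrt{\frac{172}{12} + 17154} = \sqrt{172 \cdot \frac{1}{12} + 17154} = \sqrt{\frac{43}{3} + 17154} = \sqrt{\frac{51505}{3}} = \frac{\sqrt{154515}}{3}$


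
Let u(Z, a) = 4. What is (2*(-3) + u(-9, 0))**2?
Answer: 4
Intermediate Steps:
(2*(-3) + u(-9, 0))**2 = (2*(-3) + 4)**2 = (-6 + 4)**2 = (-2)**2 = 4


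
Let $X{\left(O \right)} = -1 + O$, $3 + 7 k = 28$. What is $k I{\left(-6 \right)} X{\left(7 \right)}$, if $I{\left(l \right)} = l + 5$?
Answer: $- \frac{150}{7} \approx -21.429$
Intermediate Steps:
$k = \frac{25}{7}$ ($k = - \frac{3}{7} + \frac{1}{7} \cdot 28 = - \frac{3}{7} + 4 = \frac{25}{7} \approx 3.5714$)
$I{\left(l \right)} = 5 + l$
$k I{\left(-6 \right)} X{\left(7 \right)} = \frac{25 \left(5 - 6\right)}{7} \left(-1 + 7\right) = \frac{25}{7} \left(-1\right) 6 = \left(- \frac{25}{7}\right) 6 = - \frac{150}{7}$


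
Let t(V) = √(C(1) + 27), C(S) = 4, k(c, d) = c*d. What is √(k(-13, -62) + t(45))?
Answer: √(806 + √31) ≈ 28.488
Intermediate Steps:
t(V) = √31 (t(V) = √(4 + 27) = √31)
√(k(-13, -62) + t(45)) = √(-13*(-62) + √31) = √(806 + √31)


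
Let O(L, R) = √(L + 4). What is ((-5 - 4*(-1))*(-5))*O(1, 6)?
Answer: 5*√5 ≈ 11.180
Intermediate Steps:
O(L, R) = √(4 + L)
((-5 - 4*(-1))*(-5))*O(1, 6) = ((-5 - 4*(-1))*(-5))*√(4 + 1) = ((-5 + 4)*(-5))*√5 = (-1*(-5))*√5 = 5*√5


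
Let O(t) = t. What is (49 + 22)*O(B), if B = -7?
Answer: -497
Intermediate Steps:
(49 + 22)*O(B) = (49 + 22)*(-7) = 71*(-7) = -497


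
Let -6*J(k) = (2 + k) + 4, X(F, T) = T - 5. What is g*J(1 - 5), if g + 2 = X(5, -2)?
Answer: 3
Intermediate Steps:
X(F, T) = -5 + T
g = -9 (g = -2 + (-5 - 2) = -2 - 7 = -9)
J(k) = -1 - k/6 (J(k) = -((2 + k) + 4)/6 = -(6 + k)/6 = -1 - k/6)
g*J(1 - 5) = -9*(-1 - (1 - 5)/6) = -9*(-1 - ⅙*(-4)) = -9*(-1 + ⅔) = -9*(-⅓) = 3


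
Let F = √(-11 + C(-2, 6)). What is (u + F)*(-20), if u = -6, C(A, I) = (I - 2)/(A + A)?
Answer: 120 - 40*I*√3 ≈ 120.0 - 69.282*I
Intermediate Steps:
C(A, I) = (-2 + I)/(2*A) (C(A, I) = (-2 + I)/((2*A)) = (-2 + I)*(1/(2*A)) = (-2 + I)/(2*A))
F = 2*I*√3 (F = √(-11 + (½)*(-2 + 6)/(-2)) = √(-11 + (½)*(-½)*4) = √(-11 - 1) = √(-12) = 2*I*√3 ≈ 3.4641*I)
(u + F)*(-20) = (-6 + 2*I*√3)*(-20) = 120 - 40*I*√3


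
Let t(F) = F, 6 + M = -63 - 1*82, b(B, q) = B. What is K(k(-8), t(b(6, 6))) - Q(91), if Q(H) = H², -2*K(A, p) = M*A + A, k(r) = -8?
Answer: -8881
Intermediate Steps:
M = -151 (M = -6 + (-63 - 1*82) = -6 + (-63 - 82) = -6 - 145 = -151)
K(A, p) = 75*A (K(A, p) = -(-151*A + A)/2 = -(-75)*A = 75*A)
K(k(-8), t(b(6, 6))) - Q(91) = 75*(-8) - 1*91² = -600 - 1*8281 = -600 - 8281 = -8881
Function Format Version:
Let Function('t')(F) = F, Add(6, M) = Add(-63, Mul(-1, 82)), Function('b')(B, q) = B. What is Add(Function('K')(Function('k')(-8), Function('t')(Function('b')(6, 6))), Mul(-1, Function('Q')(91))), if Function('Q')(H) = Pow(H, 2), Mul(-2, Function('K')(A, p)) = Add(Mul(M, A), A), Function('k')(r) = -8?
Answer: -8881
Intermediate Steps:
M = -151 (M = Add(-6, Add(-63, Mul(-1, 82))) = Add(-6, Add(-63, -82)) = Add(-6, -145) = -151)
Function('K')(A, p) = Mul(75, A) (Function('K')(A, p) = Mul(Rational(-1, 2), Add(Mul(-151, A), A)) = Mul(Rational(-1, 2), Mul(-150, A)) = Mul(75, A))
Add(Function('K')(Function('k')(-8), Function('t')(Function('b')(6, 6))), Mul(-1, Function('Q')(91))) = Add(Mul(75, -8), Mul(-1, Pow(91, 2))) = Add(-600, Mul(-1, 8281)) = Add(-600, -8281) = -8881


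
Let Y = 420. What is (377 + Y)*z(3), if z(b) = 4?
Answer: 3188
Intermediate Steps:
(377 + Y)*z(3) = (377 + 420)*4 = 797*4 = 3188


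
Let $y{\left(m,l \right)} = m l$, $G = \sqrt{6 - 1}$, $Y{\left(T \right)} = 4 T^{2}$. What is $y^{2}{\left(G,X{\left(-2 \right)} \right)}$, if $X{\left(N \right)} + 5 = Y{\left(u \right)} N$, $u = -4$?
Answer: $88445$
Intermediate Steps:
$G = \sqrt{5} \approx 2.2361$
$X{\left(N \right)} = -5 + 64 N$ ($X{\left(N \right)} = -5 + 4 \left(-4\right)^{2} N = -5 + 4 \cdot 16 N = -5 + 64 N$)
$y{\left(m,l \right)} = l m$
$y^{2}{\left(G,X{\left(-2 \right)} \right)} = \left(\left(-5 + 64 \left(-2\right)\right) \sqrt{5}\right)^{2} = \left(\left(-5 - 128\right) \sqrt{5}\right)^{2} = \left(- 133 \sqrt{5}\right)^{2} = 88445$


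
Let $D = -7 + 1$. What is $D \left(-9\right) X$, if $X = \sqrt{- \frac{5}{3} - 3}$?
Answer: $18 i \sqrt{42} \approx 116.65 i$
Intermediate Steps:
$X = \frac{i \sqrt{42}}{3}$ ($X = \sqrt{\left(-5\right) \frac{1}{3} - 3} = \sqrt{- \frac{5}{3} - 3} = \sqrt{- \frac{14}{3}} = \frac{i \sqrt{42}}{3} \approx 2.1602 i$)
$D = -6$
$D \left(-9\right) X = \left(-6\right) \left(-9\right) \frac{i \sqrt{42}}{3} = 54 \frac{i \sqrt{42}}{3} = 18 i \sqrt{42}$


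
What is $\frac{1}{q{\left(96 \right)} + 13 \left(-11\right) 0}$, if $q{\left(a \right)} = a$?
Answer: $\frac{1}{96} \approx 0.010417$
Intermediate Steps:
$\frac{1}{q{\left(96 \right)} + 13 \left(-11\right) 0} = \frac{1}{96 + 13 \left(-11\right) 0} = \frac{1}{96 - 0} = \frac{1}{96 + 0} = \frac{1}{96}$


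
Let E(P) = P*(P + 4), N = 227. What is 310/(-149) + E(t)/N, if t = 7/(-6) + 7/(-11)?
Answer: -309102715/147332988 ≈ -2.0980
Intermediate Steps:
t = -119/66 (t = 7*(-⅙) + 7*(-1/11) = -7/6 - 7/11 = -119/66 ≈ -1.8030)
E(P) = P*(4 + P)
310/(-149) + E(t)/N = 310/(-149) - 119*(4 - 119/66)/66/227 = 310*(-1/149) - 119/66*145/66*(1/227) = -310/149 - 17255/4356*1/227 = -310/149 - 17255/988812 = -309102715/147332988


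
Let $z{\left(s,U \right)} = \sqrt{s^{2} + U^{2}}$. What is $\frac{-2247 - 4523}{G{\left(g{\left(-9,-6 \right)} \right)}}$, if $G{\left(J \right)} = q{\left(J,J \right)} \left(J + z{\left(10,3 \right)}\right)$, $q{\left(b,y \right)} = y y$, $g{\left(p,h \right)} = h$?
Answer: $- \frac{3385}{219} - \frac{3385 \sqrt{109}}{1314} \approx -42.352$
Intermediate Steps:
$q{\left(b,y \right)} = y^{2}$
$z{\left(s,U \right)} = \sqrt{U^{2} + s^{2}}$
$G{\left(J \right)} = J^{2} \left(J + \sqrt{109}\right)$ ($G{\left(J \right)} = J^{2} \left(J + \sqrt{3^{2} + 10^{2}}\right) = J^{2} \left(J + \sqrt{9 + 100}\right) = J^{2} \left(J + \sqrt{109}\right)$)
$\frac{-2247 - 4523}{G{\left(g{\left(-9,-6 \right)} \right)}} = \frac{-2247 - 4523}{\left(-6\right)^{2} \left(-6 + \sqrt{109}\right)} = \frac{-2247 - 4523}{36 \left(-6 + \sqrt{109}\right)} = - \frac{6770}{-216 + 36 \sqrt{109}}$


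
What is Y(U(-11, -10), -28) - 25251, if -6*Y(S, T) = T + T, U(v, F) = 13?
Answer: -75725/3 ≈ -25242.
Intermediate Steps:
Y(S, T) = -T/3 (Y(S, T) = -(T + T)/6 = -T/3)
Y(U(-11, -10), -28) - 25251 = -⅓*(-28) - 25251 = 28/3 - 25251 = -75725/3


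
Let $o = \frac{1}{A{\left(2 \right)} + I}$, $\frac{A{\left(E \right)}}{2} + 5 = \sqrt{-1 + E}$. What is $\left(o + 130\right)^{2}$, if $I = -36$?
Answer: $\frac{32706961}{1936} \approx 16894.0$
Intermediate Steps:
$A{\left(E \right)} = -10 + 2 \sqrt{-1 + E}$
$o = - \frac{1}{44}$ ($o = \frac{1}{\left(-10 + 2 \sqrt{-1 + 2}\right) - 36} = \frac{1}{\left(-10 + 2 \sqrt{1}\right) - 36} = \frac{1}{\left(-10 + 2 \cdot 1\right) - 36} = \frac{1}{\left(-10 + 2\right) - 36} = \frac{1}{-8 - 36} = \frac{1}{-44} = - \frac{1}{44} \approx -0.022727$)
$\left(o + 130\right)^{2} = \left(- \frac{1}{44} + 130\right)^{2} = \left(\frac{5719}{44}\right)^{2} = \frac{32706961}{1936}$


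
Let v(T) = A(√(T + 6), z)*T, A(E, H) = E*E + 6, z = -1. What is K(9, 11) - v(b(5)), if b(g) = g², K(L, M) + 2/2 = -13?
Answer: -939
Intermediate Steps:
A(E, H) = 6 + E² (A(E, H) = E² + 6 = 6 + E²)
K(L, M) = -14 (K(L, M) = -1 - 13 = -14)
v(T) = T*(12 + T) (v(T) = (6 + (√(T + 6))²)*T = (6 + (√(6 + T))²)*T = (6 + (6 + T))*T = (12 + T)*T = T*(12 + T))
K(9, 11) - v(b(5)) = -14 - 5²*(12 + 5²) = -14 - 25*(12 + 25) = -14 - 25*37 = -14 - 1*925 = -14 - 925 = -939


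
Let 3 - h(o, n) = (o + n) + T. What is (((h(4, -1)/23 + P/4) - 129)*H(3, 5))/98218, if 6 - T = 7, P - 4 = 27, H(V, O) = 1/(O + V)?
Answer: -11151/72288448 ≈ -0.00015426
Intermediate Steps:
P = 31 (P = 4 + 27 = 31)
T = -1 (T = 6 - 1*7 = 6 - 7 = -1)
h(o, n) = 4 - n - o (h(o, n) = 3 - ((o + n) - 1) = 3 - ((n + o) - 1) = 3 - (-1 + n + o) = 3 + (1 - n - o) = 4 - n - o)
(((h(4, -1)/23 + P/4) - 129)*H(3, 5))/98218 = ((((4 - 1*(-1) - 1*4)/23 + 31/4) - 129)/(5 + 3))/98218 = ((((4 + 1 - 4)*(1/23) + 31*(¼)) - 129)/8)*(1/98218) = (((1*(1/23) + 31/4) - 129)*(⅛))*(1/98218) = (((1/23 + 31/4) - 129)*(⅛))*(1/98218) = ((717/92 - 129)*(⅛))*(1/98218) = -11151/92*⅛*(1/98218) = -11151/736*1/98218 = -11151/72288448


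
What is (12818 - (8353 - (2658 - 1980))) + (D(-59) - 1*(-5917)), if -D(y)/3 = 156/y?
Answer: 653008/59 ≈ 11068.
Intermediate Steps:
D(y) = -468/y
(12818 - (8353 - (2658 - 1980))) + (D(-59) - 1*(-5917)) = (12818 - (8353 - (2658 - 1980))) + (-468/(-59) - 1*(-5917)) = (12818 - (8353 - 1*678)) + (-468*(-1/59) + 5917) = (12818 - (8353 - 678)) + (468/59 + 5917) = (12818 - 1*7675) + 349571/59 = (12818 - 7675) + 349571/59 = 5143 + 349571/59 = 653008/59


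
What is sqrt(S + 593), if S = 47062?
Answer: 3*sqrt(5295) ≈ 218.30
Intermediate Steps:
sqrt(S + 593) = sqrt(47062 + 593) = sqrt(47655) = 3*sqrt(5295)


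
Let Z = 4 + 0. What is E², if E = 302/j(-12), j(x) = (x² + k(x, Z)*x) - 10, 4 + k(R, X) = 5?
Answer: 22801/3721 ≈ 6.1277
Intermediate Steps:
Z = 4
k(R, X) = 1 (k(R, X) = -4 + 5 = 1)
j(x) = -10 + x + x² (j(x) = (x² + 1*x) - 10 = (x² + x) - 10 = (x + x²) - 10 = -10 + x + x²)
E = 151/61 (E = 302/(-10 - 12 + (-12)²) = 302/(-10 - 12 + 144) = 302/122 = 302*(1/122) = 151/61 ≈ 2.4754)
E² = (151/61)² = 22801/3721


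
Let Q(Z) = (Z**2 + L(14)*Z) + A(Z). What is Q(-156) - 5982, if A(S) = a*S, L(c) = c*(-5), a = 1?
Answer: 29118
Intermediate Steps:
L(c) = -5*c
A(S) = S (A(S) = 1*S = S)
Q(Z) = Z**2 - 69*Z (Q(Z) = (Z**2 + (-5*14)*Z) + Z = (Z**2 - 70*Z) + Z = Z**2 - 69*Z)
Q(-156) - 5982 = -156*(-69 - 156) - 5982 = -156*(-225) - 5982 = 35100 - 5982 = 29118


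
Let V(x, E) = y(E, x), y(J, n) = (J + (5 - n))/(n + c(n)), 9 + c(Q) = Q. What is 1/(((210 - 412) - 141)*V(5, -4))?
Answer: 1/1372 ≈ 0.00072886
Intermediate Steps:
c(Q) = -9 + Q
y(J, n) = (5 + J - n)/(-9 + 2*n) (y(J, n) = (J + (5 - n))/(n + (-9 + n)) = (5 + J - n)/(-9 + 2*n))
V(x, E) = (5 + E - x)/(-9 + 2*x)
1/(((210 - 412) - 141)*V(5, -4)) = 1/(((210 - 412) - 141)*((5 - 4 - 1*5)/(-9 + 2*5))) = 1/((-202 - 141)*((5 - 4 - 5)/(-9 + 10))) = 1/(-343*(-4)/1) = 1/(-343*(-4)) = 1/1372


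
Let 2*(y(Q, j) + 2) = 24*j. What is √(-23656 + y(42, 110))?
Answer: 3*I*√2482 ≈ 149.46*I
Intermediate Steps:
y(Q, j) = -2 + 12*j (y(Q, j) = -2 + (24*j)/2 = -2 + 12*j)
√(-23656 + y(42, 110)) = √(-23656 + (-2 + 12*110)) = √(-23656 + (-2 + 1320)) = √(-23656 + 1318) = √(-22338) = 3*I*√2482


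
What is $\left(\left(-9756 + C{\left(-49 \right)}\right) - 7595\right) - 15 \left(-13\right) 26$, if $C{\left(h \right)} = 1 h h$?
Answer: $-9880$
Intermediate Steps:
$C{\left(h \right)} = h^{2}$ ($C{\left(h \right)} = h h = h^{2}$)
$\left(\left(-9756 + C{\left(-49 \right)}\right) - 7595\right) - 15 \left(-13\right) 26 = \left(\left(-9756 + \left(-49\right)^{2}\right) - 7595\right) - 15 \left(-13\right) 26 = \left(\left(-9756 + 2401\right) - 7595\right) - \left(-195\right) 26 = \left(-7355 - 7595\right) - -5070 = -14950 + 5070 = -9880$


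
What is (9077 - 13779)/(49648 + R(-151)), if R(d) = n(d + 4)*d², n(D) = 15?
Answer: -4702/391663 ≈ -0.012005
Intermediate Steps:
R(d) = 15*d²
(9077 - 13779)/(49648 + R(-151)) = (9077 - 13779)/(49648 + 15*(-151)²) = -4702/(49648 + 15*22801) = -4702/(49648 + 342015) = -4702/391663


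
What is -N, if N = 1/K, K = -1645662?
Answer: 1/1645662 ≈ 6.0766e-7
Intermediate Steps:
N = -1/1645662 (N = 1/(-1645662) = -1/1645662 ≈ -6.0766e-7)
-N = -1*(-1/1645662) = 1/1645662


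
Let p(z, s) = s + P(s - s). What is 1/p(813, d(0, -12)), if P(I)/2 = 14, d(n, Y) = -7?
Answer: 1/21 ≈ 0.047619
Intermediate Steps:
P(I) = 28 (P(I) = 2*14 = 28)
p(z, s) = 28 + s (p(z, s) = s + 28 = 28 + s)
1/p(813, d(0, -12)) = 1/(28 - 7) = 1/21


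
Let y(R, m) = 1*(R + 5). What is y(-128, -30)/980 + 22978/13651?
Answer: 20839367/13377980 ≈ 1.5577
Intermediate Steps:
y(R, m) = 5 + R (y(R, m) = 1*(5 + R) = 5 + R)
y(-128, -30)/980 + 22978/13651 = (5 - 128)/980 + 22978/13651 = -123*1/980 + 22978*(1/13651) = -123/980 + 22978/13651 = 20839367/13377980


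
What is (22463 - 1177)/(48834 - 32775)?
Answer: 21286/16059 ≈ 1.3255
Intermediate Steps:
(22463 - 1177)/(48834 - 32775) = 21286/16059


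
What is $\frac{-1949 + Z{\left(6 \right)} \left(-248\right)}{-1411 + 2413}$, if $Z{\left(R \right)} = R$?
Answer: $- \frac{3437}{1002} \approx -3.4301$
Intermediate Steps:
$\frac{-1949 + Z{\left(6 \right)} \left(-248\right)}{-1411 + 2413} = \frac{-1949 + 6 \left(-248\right)}{-1411 + 2413} = \frac{-1949 - 1488}{1002} = \left(-3437\right) \frac{1}{1002} = - \frac{3437}{1002}$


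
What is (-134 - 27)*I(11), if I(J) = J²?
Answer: -19481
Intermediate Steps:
(-134 - 27)*I(11) = (-134 - 27)*11² = -161*121 = -19481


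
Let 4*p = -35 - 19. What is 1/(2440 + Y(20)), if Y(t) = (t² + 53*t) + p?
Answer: 2/7773 ≈ 0.00025730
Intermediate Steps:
p = -27/2 (p = (-35 - 19)/4 = (¼)*(-54) = -27/2 ≈ -13.500)
Y(t) = -27/2 + t² + 53*t (Y(t) = (t² + 53*t) - 27/2 = -27/2 + t² + 53*t)
1/(2440 + Y(20)) = 1/(2440 + (-27/2 + 20² + 53*20)) = 1/(2440 + (-27/2 + 400 + 1060)) = 1/(2440 + 2893/2) = 1/(7773/2) = 2/7773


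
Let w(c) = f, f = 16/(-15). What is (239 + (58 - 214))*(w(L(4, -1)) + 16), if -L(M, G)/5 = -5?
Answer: 18592/15 ≈ 1239.5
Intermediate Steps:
f = -16/15 (f = 16*(-1/15) = -16/15 ≈ -1.0667)
L(M, G) = 25 (L(M, G) = -5*(-5) = 25)
w(c) = -16/15
(239 + (58 - 214))*(w(L(4, -1)) + 16) = (239 + (58 - 214))*(-16/15 + 16) = (239 - 156)*(224/15) = 83*(224/15) = 18592/15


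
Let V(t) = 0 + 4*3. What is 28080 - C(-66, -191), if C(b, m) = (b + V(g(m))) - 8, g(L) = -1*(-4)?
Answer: 28142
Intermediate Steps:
g(L) = 4
V(t) = 12 (V(t) = 0 + 12 = 12)
C(b, m) = 4 + b (C(b, m) = (b + 12) - 8 = (12 + b) - 8 = 4 + b)
28080 - C(-66, -191) = 28080 - (4 - 66) = 28080 - 1*(-62) = 28080 + 62 = 28142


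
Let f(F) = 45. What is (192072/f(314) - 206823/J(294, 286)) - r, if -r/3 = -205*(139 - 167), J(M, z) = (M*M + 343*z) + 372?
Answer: 59596539199/2773590 ≈ 21487.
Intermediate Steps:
J(M, z) = 372 + M² + 343*z (J(M, z) = (M² + 343*z) + 372 = 372 + M² + 343*z)
r = -17220 (r = -(-615)*(139 - 167) = -(-615)*(-28) = -3*5740 = -17220)
(192072/f(314) - 206823/J(294, 286)) - r = (192072/45 - 206823/(372 + 294² + 343*286)) - 1*(-17220) = (192072*(1/45) - 206823/(372 + 86436 + 98098)) + 17220 = (64024/15 - 206823/184906) + 17220 = 11835319399/2773590 + 17220 = 59596539199/2773590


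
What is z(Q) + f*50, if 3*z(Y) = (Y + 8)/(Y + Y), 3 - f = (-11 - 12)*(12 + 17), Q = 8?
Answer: 100501/3 ≈ 33500.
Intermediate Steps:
f = 670 (f = 3 - (-11 - 12)*(12 + 17) = 3 - (-23)*29 = 3 - 1*(-667) = 3 + 667 = 670)
z(Y) = (8 + Y)/(6*Y) (z(Y) = ((Y + 8)/(Y + Y))/3 = ((8 + Y)/((2*Y)))/3 = ((8 + Y)*(1/(2*Y)))/3 = ((8 + Y)/(2*Y))/3 = (8 + Y)/(6*Y))
z(Q) + f*50 = (⅙)*(8 + 8)/8 + 670*50 = (⅙)*(⅛)*16 + 33500 = ⅓ + 33500 = 100501/3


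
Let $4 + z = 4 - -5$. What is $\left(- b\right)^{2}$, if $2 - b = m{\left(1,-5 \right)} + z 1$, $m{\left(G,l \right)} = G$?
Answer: $16$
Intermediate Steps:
$z = 5$ ($z = -4 + \left(4 - -5\right) = -4 + \left(4 + 5\right) = -4 + 9 = 5$)
$b = -4$ ($b = 2 - \left(1 + 5 \cdot 1\right) = 2 - \left(1 + 5\right) = 2 - 6 = -4$)
$\left(- b\right)^{2} = \left(\left(-1\right) \left(-4\right)\right)^{2} = 4^{2} = 16$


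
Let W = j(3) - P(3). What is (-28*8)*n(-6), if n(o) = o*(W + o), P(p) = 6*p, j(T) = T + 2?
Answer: -25536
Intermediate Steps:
j(T) = 2 + T
W = -13 (W = (2 + 3) - 6*3 = 5 - 1*18 = 5 - 18 = -13)
n(o) = o*(-13 + o)
(-28*8)*n(-6) = (-28*8)*(-6*(-13 - 6)) = -(-1344)*(-19) = -224*114 = -25536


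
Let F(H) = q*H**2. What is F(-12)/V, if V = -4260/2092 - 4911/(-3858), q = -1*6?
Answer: 581107392/513439 ≈ 1131.8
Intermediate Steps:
q = -6
V = -513439/672578 (V = -4260*1/2092 - 4911*(-1/3858) = -1065/523 + 1637/1286 = -513439/672578 ≈ -0.76339)
F(H) = -6*H**2
F(-12)/V = (-6*(-12)**2)/(-513439/672578) = -6*144*(-672578/513439) = -864*(-672578/513439) = 581107392/513439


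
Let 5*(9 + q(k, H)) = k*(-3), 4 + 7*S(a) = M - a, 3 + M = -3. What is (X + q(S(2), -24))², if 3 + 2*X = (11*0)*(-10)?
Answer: 439569/4900 ≈ 89.708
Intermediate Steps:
M = -6 (M = -3 - 3 = -6)
S(a) = -10/7 - a/7 (S(a) = -4/7 + (-6 - a)/7 = -4/7 + (-6/7 - a/7) = -10/7 - a/7)
q(k, H) = -9 - 3*k/5 (q(k, H) = -9 + (k*(-3))/5 = -9 + (-3*k)/5 = -9 - 3*k/5)
X = -3/2 (X = -3/2 + ((11*0)*(-10))/2 = -3/2 + (0*(-10))/2 = -3/2 + (½)*0 = -3/2 + 0 = -3/2 ≈ -1.5000)
(X + q(S(2), -24))² = (-3/2 + (-9 - 3*(-10/7 - ⅐*2)/5))² = (-3/2 + (-9 - 3*(-10/7 - 2/7)/5))² = (-3/2 + (-9 - ⅗*(-12/7)))² = (-3/2 + (-9 + 36/35))² = (-3/2 - 279/35)² = (-663/70)² = 439569/4900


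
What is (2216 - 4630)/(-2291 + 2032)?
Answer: 2414/259 ≈ 9.3205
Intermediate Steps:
(2216 - 4630)/(-2291 + 2032) = -2414/(-259) = -2414*(-1/259) = 2414/259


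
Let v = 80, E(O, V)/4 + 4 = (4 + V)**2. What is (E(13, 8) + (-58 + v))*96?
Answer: 55872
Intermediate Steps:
E(O, V) = -16 + 4*(4 + V)**2
(E(13, 8) + (-58 + v))*96 = ((-16 + 4*(4 + 8)**2) + (-58 + 80))*96 = ((-16 + 4*12**2) + 22)*96 = ((-16 + 4*144) + 22)*96 = ((-16 + 576) + 22)*96 = (560 + 22)*96 = 582*96 = 55872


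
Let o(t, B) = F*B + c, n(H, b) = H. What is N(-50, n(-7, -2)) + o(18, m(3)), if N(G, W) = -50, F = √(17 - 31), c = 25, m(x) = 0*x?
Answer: -25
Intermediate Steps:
m(x) = 0
F = I*√14 (F = √(-14) = I*√14 ≈ 3.7417*I)
o(t, B) = 25 + I*B*√14 (o(t, B) = (I*√14)*B + 25 = I*B*√14 + 25 = 25 + I*B*√14)
N(-50, n(-7, -2)) + o(18, m(3)) = -50 + (25 + I*0*√14) = -50 + (25 + 0) = -50 + 25 = -25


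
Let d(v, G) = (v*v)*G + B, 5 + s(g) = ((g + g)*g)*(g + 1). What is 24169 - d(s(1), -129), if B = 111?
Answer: 24187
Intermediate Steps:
s(g) = -5 + 2*g**2*(1 + g) (s(g) = -5 + ((g + g)*g)*(g + 1) = -5 + ((2*g)*g)*(1 + g) = -5 + (2*g**2)*(1 + g) = -5 + 2*g**2*(1 + g))
d(v, G) = 111 + G*v**2 (d(v, G) = (v*v)*G + 111 = v**2*G + 111 = G*v**2 + 111 = 111 + G*v**2)
24169 - d(s(1), -129) = 24169 - (111 - 129*(-5 + 2*1**2 + 2*1**3)**2) = 24169 - (111 - 129*(-5 + 2*1 + 2*1)**2) = 24169 - (111 - 129*(-5 + 2 + 2)**2) = 24169 - (111 - 129*(-1)**2) = 24169 - (111 - 129*1) = 24169 - (111 - 129) = 24169 - 1*(-18) = 24169 + 18 = 24187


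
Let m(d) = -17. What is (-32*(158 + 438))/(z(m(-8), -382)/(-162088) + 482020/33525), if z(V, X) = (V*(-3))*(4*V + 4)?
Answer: -647732823840/488994271 ≈ -1324.6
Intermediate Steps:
z(V, X) = -3*V*(4 + 4*V) (z(V, X) = (-3*V)*(4 + 4*V) = -3*V*(4 + 4*V))
(-32*(158 + 438))/(z(m(-8), -382)/(-162088) + 482020/33525) = (-32*(158 + 438))/(-12*(-17)*(1 - 17)/(-162088) + 482020/33525) = (-32*596)/(-12*(-17)*(-16)*(-1/162088) + 482020*(1/33525)) = -19072/(-3264*(-1/162088) + 96404/6705) = -19072/(408/20261 + 96404/6705) = -19072/1955977084/135850005 = -19072*135850005/1955977084 = -647732823840/488994271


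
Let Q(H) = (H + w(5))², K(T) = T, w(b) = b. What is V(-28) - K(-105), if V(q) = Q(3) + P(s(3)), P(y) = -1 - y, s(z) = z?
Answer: 165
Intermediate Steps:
Q(H) = (5 + H)² (Q(H) = (H + 5)² = (5 + H)²)
V(q) = 60 (V(q) = (5 + 3)² + (-1 - 1*3) = 8² + (-1 - 3) = 64 - 4 = 60)
V(-28) - K(-105) = 60 - 1*(-105) = 60 + 105 = 165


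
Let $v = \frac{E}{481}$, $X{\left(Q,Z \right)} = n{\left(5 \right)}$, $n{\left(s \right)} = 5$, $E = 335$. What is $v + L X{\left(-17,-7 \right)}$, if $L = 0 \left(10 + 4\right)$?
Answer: $\frac{335}{481} \approx 0.69647$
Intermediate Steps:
$X{\left(Q,Z \right)} = 5$
$L = 0$ ($L = 0 \cdot 14 = 0$)
$v = \frac{335}{481} \approx 0.69647$
$v + L X{\left(-17,-7 \right)} = \frac{335}{481} + 0 \cdot 5 = \frac{335}{481} + 0 = \frac{335}{481}$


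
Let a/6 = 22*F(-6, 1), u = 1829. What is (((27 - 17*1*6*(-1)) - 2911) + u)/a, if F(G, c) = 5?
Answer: -953/660 ≈ -1.4439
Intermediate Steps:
a = 660 (a = 6*(22*5) = 6*110 = 660)
(((27 - 17*1*6*(-1)) - 2911) + u)/a = (((27 - 17*1*6*(-1)) - 2911) + 1829)/660 = (((27 - 102*(-1)) - 2911) + 1829)*(1/660) = (((27 - 17*(-6)) - 2911) + 1829)*(1/660) = (((27 + 102) - 2911) + 1829)*(1/660) = ((129 - 2911) + 1829)*(1/660) = (-2782 + 1829)*(1/660) = -953*1/660 = -953/660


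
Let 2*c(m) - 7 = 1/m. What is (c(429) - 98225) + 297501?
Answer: 85490906/429 ≈ 1.9928e+5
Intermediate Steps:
c(m) = 7/2 + 1/(2*m)
(c(429) - 98225) + 297501 = ((1/2)*(1 + 7*429)/429 - 98225) + 297501 = ((1/2)*(1/429)*(1 + 3003) - 98225) + 297501 = ((1/2)*(1/429)*3004 - 98225) + 297501 = (1502/429 - 98225) + 297501 = -42137023/429 + 297501 = 85490906/429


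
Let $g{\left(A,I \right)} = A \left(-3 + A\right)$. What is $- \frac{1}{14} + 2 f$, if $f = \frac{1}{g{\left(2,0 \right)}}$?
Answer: $- \frac{15}{14} \approx -1.0714$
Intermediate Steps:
$f = - \frac{1}{2}$ ($f = \frac{1}{2 \left(-3 + 2\right)} = \frac{1}{2 \left(-1\right)} = \frac{1}{-2} = - \frac{1}{2} \approx -0.5$)
$- \frac{1}{14} + 2 f = - \frac{1}{14} + 2 \left(- \frac{1}{2}\right) = \left(-1\right) \frac{1}{14} - 1 = - \frac{1}{14} - 1 = - \frac{15}{14}$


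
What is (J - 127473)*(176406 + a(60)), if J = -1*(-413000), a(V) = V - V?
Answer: 50368675962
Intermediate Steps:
a(V) = 0
J = 413000
(J - 127473)*(176406 + a(60)) = (413000 - 127473)*(176406 + 0) = 285527*176406 = 50368675962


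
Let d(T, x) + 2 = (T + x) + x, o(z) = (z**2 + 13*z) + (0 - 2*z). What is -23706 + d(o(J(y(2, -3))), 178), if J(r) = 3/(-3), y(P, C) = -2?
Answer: -23362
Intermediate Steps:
J(r) = -1 (J(r) = 3*(-1/3) = -1)
o(z) = z**2 + 11*z (o(z) = (z**2 + 13*z) - 2*z = z**2 + 11*z)
d(T, x) = -2 + T + 2*x (d(T, x) = -2 + ((T + x) + x) = -2 + (T + 2*x) = -2 + T + 2*x)
-23706 + d(o(J(y(2, -3))), 178) = -23706 + (-2 - (11 - 1) + 2*178) = -23706 + (-2 - 1*10 + 356) = -23706 + (-2 - 10 + 356) = -23706 + 344 = -23362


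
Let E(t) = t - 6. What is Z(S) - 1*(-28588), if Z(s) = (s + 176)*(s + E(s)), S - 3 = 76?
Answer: 67348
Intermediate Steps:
E(t) = -6 + t
S = 79 (S = 3 + 76 = 79)
Z(s) = (-6 + 2*s)*(176 + s) (Z(s) = (s + 176)*(s + (-6 + s)) = (176 + s)*(-6 + 2*s) = (-6 + 2*s)*(176 + s))
Z(S) - 1*(-28588) = (-1056 + 2*79² + 346*79) - 1*(-28588) = (-1056 + 2*6241 + 27334) + 28588 = (-1056 + 12482 + 27334) + 28588 = 38760 + 28588 = 67348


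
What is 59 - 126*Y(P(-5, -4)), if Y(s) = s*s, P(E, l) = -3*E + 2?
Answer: -36355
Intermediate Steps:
P(E, l) = 2 - 3*E
Y(s) = s²
59 - 126*Y(P(-5, -4)) = 59 - 126*(2 - 3*(-5))² = 59 - 126*(2 + 15)² = 59 - 126*17² = 59 - 126*289 = 59 - 36414 = -36355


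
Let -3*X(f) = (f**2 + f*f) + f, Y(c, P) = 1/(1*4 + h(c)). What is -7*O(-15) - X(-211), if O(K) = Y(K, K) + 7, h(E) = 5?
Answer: 266045/9 ≈ 29561.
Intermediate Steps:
Y(c, P) = 1/9 (Y(c, P) = 1/(1*4 + 5) = 1/(4 + 5) = 1/9)
X(f) = -2*f**2/3 - f/3 (X(f) = -((f**2 + f*f) + f)/3 = -((f**2 + f**2) + f)/3 = -(2*f**2 + f)/3 = -(f + 2*f**2)/3 = -2*f**2/3 - f/3)
O(K) = 64/9 (O(K) = 1/9 + 7 = 64/9)
-7*O(-15) - X(-211) = -7*64/9 - (-1)*(-211)*(1 + 2*(-211))/3 = -448/9 - (-1)*(-211)*(1 - 422)/3 = -448/9 - (-1)*(-211)*(-421)/3 = -448/9 - 1*(-88831/3) = -448/9 + 88831/3 = 266045/9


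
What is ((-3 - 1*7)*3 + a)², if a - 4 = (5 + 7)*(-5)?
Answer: 7396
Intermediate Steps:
a = -56 (a = 4 + (5 + 7)*(-5) = 4 + 12*(-5) = 4 - 60 = -56)
((-3 - 1*7)*3 + a)² = ((-3 - 1*7)*3 - 56)² = ((-3 - 7)*3 - 56)² = (-10*3 - 56)² = (-30 - 56)² = (-86)² = 7396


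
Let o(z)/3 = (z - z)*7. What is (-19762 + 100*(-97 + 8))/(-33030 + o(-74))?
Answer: 4777/5505 ≈ 0.86776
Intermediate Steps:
o(z) = 0 (o(z) = 3*((z - z)*7) = 3*(0*7) = 3*0 = 0)
(-19762 + 100*(-97 + 8))/(-33030 + o(-74)) = (-19762 + 100*(-97 + 8))/(-33030 + 0) = (-19762 + 100*(-89))/(-33030) = (-19762 - 8900)*(-1/33030) = -28662*(-1/33030) = 4777/5505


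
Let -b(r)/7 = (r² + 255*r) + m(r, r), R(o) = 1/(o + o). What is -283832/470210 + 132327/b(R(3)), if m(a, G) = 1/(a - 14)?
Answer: -93084910399064/208773004895 ≈ -445.87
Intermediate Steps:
R(o) = 1/(2*o)
m(a, G) = 1/(-14 + a)
b(r) = -1785*r - 7*r² - 7/(-14 + r) (b(r) = -7*((r² + 255*r) + 1/(-14 + r)) = -7*(r² + 1/(-14 + r) + 255*r) = -1785*r - 7*r² - 7/(-14 + r))
-283832/470210 + 132327/b(R(3)) = -283832/470210 + 132327/((7*(-1 + ((½)/3)*(-255 - 1/(2*3))*(-14 + (½)/3))/(-14 + (½)/3))) = -283832*1/470210 + 132327/((7*(-1 + ((½)*(⅓))*(-255 - 1/(2*3))*(-14 + (½)*(⅓)))/(-14 + (½)*(⅓)))) = -141916/235105 + 132327/((7*(-1 + (-255 - 1*⅙)*(-14 + ⅙)/6)/(-14 + ⅙))) = -141916/235105 + 132327/((7*(-1 + (⅙)*(-255 - ⅙)*(-83/6))/(-83/6))) = -141916/235105 + 132327/((7*(-6/83)*(-1 + (⅙)*(-1531/6)*(-83/6)))) = -141916/235105 + 132327/((7*(-6/83)*(-1 + 127073/216))) = -141916/235105 + 132327/((7*(-6/83)*(126857/216))) = -141916/235105 + 132327/(-887999/2988) = -141916/235105 + 132327*(-2988/887999) = -141916/235105 - 395393076/887999 = -93084910399064/208773004895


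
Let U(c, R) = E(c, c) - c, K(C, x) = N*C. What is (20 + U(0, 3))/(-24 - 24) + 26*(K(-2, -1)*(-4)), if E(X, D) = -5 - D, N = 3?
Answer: 9979/16 ≈ 623.69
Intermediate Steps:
K(C, x) = 3*C
U(c, R) = -5 - 2*c (U(c, R) = (-5 - c) - c = -5 - 2*c)
(20 + U(0, 3))/(-24 - 24) + 26*(K(-2, -1)*(-4)) = (20 + (-5 - 2*0))/(-24 - 24) + 26*((3*(-2))*(-4)) = (20 + (-5 + 0))/(-48) + 26*(-6*(-4)) = (20 - 5)*(-1/48) + 26*24 = 15*(-1/48) + 624 = -5/16 + 624 = 9979/16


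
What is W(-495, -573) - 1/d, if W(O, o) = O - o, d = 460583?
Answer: 35925473/460583 ≈ 78.000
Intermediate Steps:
W(-495, -573) - 1/d = (-495 - 1*(-573)) - 1/460583 = (-495 + 573) - 1*1/460583 = 78 - 1/460583 = 35925473/460583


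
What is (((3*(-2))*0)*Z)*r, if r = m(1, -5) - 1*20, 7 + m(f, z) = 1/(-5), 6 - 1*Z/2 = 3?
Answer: 0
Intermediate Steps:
Z = 6 (Z = 12 - 2*3 = 12 - 6 = 6)
m(f, z) = -36/5 (m(f, z) = -7 + 1/(-5) = -7 - ⅕ = -36/5)
r = -136/5 (r = -36/5 - 1*20 = -36/5 - 20 = -136/5 ≈ -27.200)
(((3*(-2))*0)*Z)*r = (((3*(-2))*0)*6)*(-136/5) = (-6*0*6)*(-136/5) = (0*6)*(-136/5) = 0*(-136/5) = 0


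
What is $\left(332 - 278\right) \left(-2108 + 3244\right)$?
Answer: $61344$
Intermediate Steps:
$\left(332 - 278\right) \left(-2108 + 3244\right) = 54 \cdot 1136 = 61344$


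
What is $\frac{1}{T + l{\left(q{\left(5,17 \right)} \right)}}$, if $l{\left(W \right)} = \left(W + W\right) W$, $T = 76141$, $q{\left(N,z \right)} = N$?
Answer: $\frac{1}{76191} \approx 1.3125 \cdot 10^{-5}$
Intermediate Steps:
$l{\left(W \right)} = 2 W^{2}$ ($l{\left(W \right)} = 2 W W = 2 W^{2}$)
$\frac{1}{T + l{\left(q{\left(5,17 \right)} \right)}} = \frac{1}{76141 + 2 \cdot 5^{2}} = \frac{1}{76141 + 2 \cdot 25} = \frac{1}{76141 + 50} = \frac{1}{76191}$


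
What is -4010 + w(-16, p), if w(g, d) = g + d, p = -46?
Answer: -4072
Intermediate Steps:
w(g, d) = d + g
-4010 + w(-16, p) = -4010 + (-46 - 16) = -4010 - 62 = -4072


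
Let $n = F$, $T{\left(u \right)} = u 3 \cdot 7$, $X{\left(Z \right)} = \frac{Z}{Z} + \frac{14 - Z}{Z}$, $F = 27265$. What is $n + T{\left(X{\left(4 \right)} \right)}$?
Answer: $\frac{54677}{2} \approx 27339.0$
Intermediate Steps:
$X{\left(Z \right)} = 1 + \frac{14 - Z}{Z}$
$T{\left(u \right)} = 21 u$ ($T{\left(u \right)} = 3 u 7 = 21 u$)
$n = 27265$
$n + T{\left(X{\left(4 \right)} \right)} = 27265 + 21 \cdot \frac{14}{4} = 27265 + 21 \cdot 14 \cdot \frac{1}{4} = 27265 + 21 \cdot \frac{7}{2} = 27265 + \frac{147}{2} = \frac{54677}{2}$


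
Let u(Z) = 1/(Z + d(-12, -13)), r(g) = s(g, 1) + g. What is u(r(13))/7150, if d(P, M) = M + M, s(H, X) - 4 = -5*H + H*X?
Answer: -1/436150 ≈ -2.2928e-6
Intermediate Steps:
s(H, X) = 4 - 5*H + H*X (s(H, X) = 4 + (-5*H + H*X) = 4 - 5*H + H*X)
r(g) = 4 - 3*g (r(g) = (4 - 5*g + g*1) + g = (4 - 5*g + g) + g = (4 - 4*g) + g = 4 - 3*g)
d(P, M) = 2*M
u(Z) = 1/(-26 + Z) (u(Z) = 1/(Z + 2*(-13)) = 1/(Z - 26) = 1/(-26 + Z))
u(r(13))/7150 = 1/((-26 + (4 - 3*13))*7150) = (1/7150)/(-26 + (4 - 39)) = (1/7150)/(-26 - 35) = (1/7150)/(-61) = -1/61*1/7150 = -1/436150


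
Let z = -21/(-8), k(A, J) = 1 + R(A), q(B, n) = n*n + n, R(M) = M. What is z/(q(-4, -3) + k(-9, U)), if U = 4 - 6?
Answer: -21/16 ≈ -1.3125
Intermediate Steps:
q(B, n) = n + n² (q(B, n) = n² + n = n + n²)
U = -2
k(A, J) = 1 + A
z = 21/8 (z = -21*(-⅛) = 21/8 ≈ 2.6250)
z/(q(-4, -3) + k(-9, U)) = (21/8)/(-3*(1 - 3) + (1 - 9)) = (21/8)/(-3*(-2) - 8) = (21/8)/(6 - 8) = (21/8)/(-2) = -½*21/8 = -21/16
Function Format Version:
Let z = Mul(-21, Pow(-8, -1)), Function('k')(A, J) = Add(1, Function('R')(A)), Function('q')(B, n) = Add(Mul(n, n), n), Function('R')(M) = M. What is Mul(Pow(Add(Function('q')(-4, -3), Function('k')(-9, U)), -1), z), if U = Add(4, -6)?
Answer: Rational(-21, 16) ≈ -1.3125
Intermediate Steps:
Function('q')(B, n) = Add(n, Pow(n, 2)) (Function('q')(B, n) = Add(Pow(n, 2), n) = Add(n, Pow(n, 2)))
U = -2
Function('k')(A, J) = Add(1, A)
z = Rational(21, 8) (z = Mul(-21, Rational(-1, 8)) = Rational(21, 8) ≈ 2.6250)
Mul(Pow(Add(Function('q')(-4, -3), Function('k')(-9, U)), -1), z) = Mul(Pow(Add(Mul(-3, Add(1, -3)), Add(1, -9)), -1), Rational(21, 8)) = Mul(Pow(Add(Mul(-3, -2), -8), -1), Rational(21, 8)) = Mul(Pow(Add(6, -8), -1), Rational(21, 8)) = Mul(Pow(-2, -1), Rational(21, 8)) = Mul(Rational(-1, 2), Rational(21, 8)) = Rational(-21, 16)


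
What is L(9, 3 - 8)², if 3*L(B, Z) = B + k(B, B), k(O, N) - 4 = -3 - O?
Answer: ⅑ ≈ 0.11111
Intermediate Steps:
k(O, N) = 1 - O (k(O, N) = 4 + (-3 - O) = 1 - O)
L(B, Z) = ⅓ (L(B, Z) = (B + (1 - B))/3 = (⅓)*1 = ⅓)
L(9, 3 - 8)² = (⅓)² = ⅑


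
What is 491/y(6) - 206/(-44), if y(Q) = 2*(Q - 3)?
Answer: 2855/33 ≈ 86.515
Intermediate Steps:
y(Q) = -6 + 2*Q (y(Q) = 2*(-3 + Q) = -6 + 2*Q)
491/y(6) - 206/(-44) = 491/(-6 + 2*6) - 206/(-44) = 491/(-6 + 12) - 206*(-1/44) = 491/6 + 103/22 = 2855/33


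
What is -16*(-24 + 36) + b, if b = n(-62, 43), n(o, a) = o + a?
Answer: -211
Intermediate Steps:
n(o, a) = a + o
b = -19 (b = 43 - 62 = -19)
-16*(-24 + 36) + b = -16*(-24 + 36) - 19 = -16*12 - 19 = -192 - 19 = -211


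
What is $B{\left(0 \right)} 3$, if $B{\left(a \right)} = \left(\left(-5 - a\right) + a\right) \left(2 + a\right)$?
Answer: $-30$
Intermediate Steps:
$B{\left(a \right)} = -10 - 5 a$ ($B{\left(a \right)} = - 5 \left(2 + a\right) = -10 - 5 a$)
$B{\left(0 \right)} 3 = \left(-10 - 0\right) 3 = \left(-10 + 0\right) 3 = \left(-10\right) 3 = -30$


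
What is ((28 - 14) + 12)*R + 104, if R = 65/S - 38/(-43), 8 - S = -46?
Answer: 183755/1161 ≈ 158.27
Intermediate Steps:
S = 54 (S = 8 - 1*(-46) = 8 + 46 = 54)
R = 4847/2322 (R = 65/54 - 38/(-43) = 65*(1/54) - 38*(-1/43) = 65/54 + 38/43 = 4847/2322 ≈ 2.0874)
((28 - 14) + 12)*R + 104 = ((28 - 14) + 12)*(4847/2322) + 104 = (14 + 12)*(4847/2322) + 104 = 26*(4847/2322) + 104 = 63011/1161 + 104 = 183755/1161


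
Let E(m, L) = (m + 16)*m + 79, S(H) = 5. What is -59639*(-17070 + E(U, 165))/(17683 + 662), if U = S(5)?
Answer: 1007064154/18345 ≈ 54896.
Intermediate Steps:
U = 5
E(m, L) = 79 + m*(16 + m) (E(m, L) = (16 + m)*m + 79 = m*(16 + m) + 79 = 79 + m*(16 + m))
-59639*(-17070 + E(U, 165))/(17683 + 662) = -59639*(-17070 + (79 + 5² + 16*5))/(17683 + 662) = -59639/(18345/(-17070 + (79 + 25 + 80))) = -59639/(18345/(-17070 + 184)) = -59639/(18345/(-16886)) = -59639/(18345*(-1/16886)) = -59639/(-18345/16886) = -59639*(-16886/18345) = 1007064154/18345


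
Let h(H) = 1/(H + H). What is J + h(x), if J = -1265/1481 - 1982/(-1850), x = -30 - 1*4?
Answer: 18863203/93154900 ≈ 0.20249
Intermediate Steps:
x = -34 (x = -30 - 4 = -34)
h(H) = 1/(2*H)
J = 297546/1369925 (J = -1265*1/1481 - 1982*(-1/1850) = -1265/1481 + 991/925 = 297546/1369925 ≈ 0.21720)
J + h(x) = 297546/1369925 + (½)/(-34) = 297546/1369925 + (½)*(-1/34) = 297546/1369925 - 1/68 = 18863203/93154900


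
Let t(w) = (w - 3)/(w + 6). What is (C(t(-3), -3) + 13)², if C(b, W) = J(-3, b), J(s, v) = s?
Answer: 100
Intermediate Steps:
t(w) = (-3 + w)/(6 + w)
C(b, W) = -3
(C(t(-3), -3) + 13)² = (-3 + 13)² = 10² = 100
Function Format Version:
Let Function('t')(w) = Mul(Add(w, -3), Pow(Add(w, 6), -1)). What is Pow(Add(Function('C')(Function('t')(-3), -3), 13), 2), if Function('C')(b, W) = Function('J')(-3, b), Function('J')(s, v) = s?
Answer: 100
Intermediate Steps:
Function('t')(w) = Mul(Pow(Add(6, w), -1), Add(-3, w)) (Function('t')(w) = Mul(Add(-3, w), Pow(Add(6, w), -1)) = Mul(Pow(Add(6, w), -1), Add(-3, w)))
Function('C')(b, W) = -3
Pow(Add(Function('C')(Function('t')(-3), -3), 13), 2) = Pow(Add(-3, 13), 2) = Pow(10, 2) = 100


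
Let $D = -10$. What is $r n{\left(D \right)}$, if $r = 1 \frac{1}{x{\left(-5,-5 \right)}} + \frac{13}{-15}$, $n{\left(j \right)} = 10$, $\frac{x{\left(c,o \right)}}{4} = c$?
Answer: $- \frac{55}{6} \approx -9.1667$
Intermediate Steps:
$x{\left(c,o \right)} = 4 c$
$r = - \frac{11}{12}$ ($r = 1 \frac{1}{4 \left(-5\right)} + \frac{13}{-15} = 1 \frac{1}{-20} + 13 \left(- \frac{1}{15}\right) = 1 \left(- \frac{1}{20}\right) - \frac{13}{15} = - \frac{1}{20} - \frac{13}{15} = - \frac{11}{12} \approx -0.91667$)
$r n{\left(D \right)} = \left(- \frac{11}{12}\right) 10 = - \frac{55}{6}$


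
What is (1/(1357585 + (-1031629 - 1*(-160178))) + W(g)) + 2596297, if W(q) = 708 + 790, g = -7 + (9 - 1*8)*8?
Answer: 1262876474531/486134 ≈ 2.5978e+6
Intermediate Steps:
g = 1 (g = -7 + (9 - 8)*8 = -7 + 1*8 = -7 + 8 = 1)
W(q) = 1498
(1/(1357585 + (-1031629 - 1*(-160178))) + W(g)) + 2596297 = (1/(1357585 + (-1031629 - 1*(-160178))) + 1498) + 2596297 = (1/(1357585 + (-1031629 + 160178)) + 1498) + 2596297 = (1/(1357585 - 871451) + 1498) + 2596297 = (1/486134 + 1498) + 2596297 = 728228733/486134 + 2596297 = 1262876474531/486134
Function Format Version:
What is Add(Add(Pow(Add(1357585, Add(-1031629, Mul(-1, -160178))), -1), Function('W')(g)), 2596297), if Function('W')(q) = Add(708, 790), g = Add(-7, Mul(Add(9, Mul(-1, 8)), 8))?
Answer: Rational(1262876474531, 486134) ≈ 2.5978e+6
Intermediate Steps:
g = 1 (g = Add(-7, Mul(Add(9, -8), 8)) = Add(-7, Mul(1, 8)) = Add(-7, 8) = 1)
Function('W')(q) = 1498
Add(Add(Pow(Add(1357585, Add(-1031629, Mul(-1, -160178))), -1), Function('W')(g)), 2596297) = Add(Add(Pow(Add(1357585, Add(-1031629, Mul(-1, -160178))), -1), 1498), 2596297) = Add(Add(Pow(Add(1357585, Add(-1031629, 160178)), -1), 1498), 2596297) = Add(Add(Pow(Add(1357585, -871451), -1), 1498), 2596297) = Add(Add(Pow(486134, -1), 1498), 2596297) = Add(Add(Rational(1, 486134), 1498), 2596297) = Add(Rational(728228733, 486134), 2596297) = Rational(1262876474531, 486134)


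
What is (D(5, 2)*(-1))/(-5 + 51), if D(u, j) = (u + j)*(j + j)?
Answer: -14/23 ≈ -0.60870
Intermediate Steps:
D(u, j) = 2*j*(j + u) (D(u, j) = (j + u)*(2*j) = 2*j*(j + u))
(D(5, 2)*(-1))/(-5 + 51) = ((2*2*(2 + 5))*(-1))/(-5 + 51) = ((2*2*7)*(-1))/46 = (28*(-1))/46 = (1/46)*(-28) = -14/23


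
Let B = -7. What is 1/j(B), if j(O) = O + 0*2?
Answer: -⅐ ≈ -0.14286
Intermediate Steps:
j(O) = O (j(O) = O + 0 = O)
1/j(B) = 1/(-7) = -⅐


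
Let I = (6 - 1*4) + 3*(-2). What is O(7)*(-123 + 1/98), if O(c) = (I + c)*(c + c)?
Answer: -36159/7 ≈ -5165.6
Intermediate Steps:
I = -4 (I = (6 - 4) - 6 = 2 - 6 = -4)
O(c) = 2*c*(-4 + c) (O(c) = (-4 + c)*(c + c) = (-4 + c)*(2*c) = 2*c*(-4 + c))
O(7)*(-123 + 1/98) = (2*7*(-4 + 7))*(-123 + 1/98) = (2*7*3)*(-123 + 1/98) = 42*(-12053/98) = -36159/7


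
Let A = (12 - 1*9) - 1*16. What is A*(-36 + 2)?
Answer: 442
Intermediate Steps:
A = -13 (A = (12 - 9) - 16 = 3 - 16 = -13)
A*(-36 + 2) = -13*(-36 + 2) = -13*(-34) = 442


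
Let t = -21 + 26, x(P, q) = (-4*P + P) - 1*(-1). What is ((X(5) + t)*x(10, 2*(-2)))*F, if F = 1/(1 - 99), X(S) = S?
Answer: 145/49 ≈ 2.9592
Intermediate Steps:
x(P, q) = 1 - 3*P (x(P, q) = -3*P + 1 = 1 - 3*P)
F = -1/98 (F = 1/(-98) = -1/98 ≈ -0.010204)
t = 5
((X(5) + t)*x(10, 2*(-2)))*F = ((5 + 5)*(1 - 3*10))*(-1/98) = (10*(1 - 30))*(-1/98) = (10*(-29))*(-1/98) = -290*(-1/98) = 145/49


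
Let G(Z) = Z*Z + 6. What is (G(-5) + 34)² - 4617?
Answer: -392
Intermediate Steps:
G(Z) = 6 + Z² (G(Z) = Z² + 6 = 6 + Z²)
(G(-5) + 34)² - 4617 = ((6 + (-5)²) + 34)² - 4617 = ((6 + 25) + 34)² - 4617 = (31 + 34)² - 4617 = 65² - 4617 = 4225 - 4617 = -392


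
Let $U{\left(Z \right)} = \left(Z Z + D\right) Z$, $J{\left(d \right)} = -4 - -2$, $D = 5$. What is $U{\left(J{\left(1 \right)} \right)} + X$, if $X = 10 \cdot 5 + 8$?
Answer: $40$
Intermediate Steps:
$J{\left(d \right)} = -2$ ($J{\left(d \right)} = -4 + 2 = -2$)
$X = 58$ ($X = 50 + 8 = 58$)
$U{\left(Z \right)} = Z \left(5 + Z^{2}\right)$ ($U{\left(Z \right)} = \left(Z Z + 5\right) Z = \left(Z^{2} + 5\right) Z = \left(5 + Z^{2}\right) Z = Z \left(5 + Z^{2}\right)$)
$U{\left(J{\left(1 \right)} \right)} + X = - 2 \left(5 + \left(-2\right)^{2}\right) + 58 = - 2 \left(5 + 4\right) + 58 = \left(-2\right) 9 + 58 = -18 + 58 = 40$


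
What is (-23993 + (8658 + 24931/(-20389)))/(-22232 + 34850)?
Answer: -52115041/42878067 ≈ -1.2154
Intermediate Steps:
(-23993 + (8658 + 24931/(-20389)))/(-22232 + 34850) = (-23993 + (8658 + 24931*(-1/20389)))/12618 = (-23993 + (8658 - 24931/20389))*(1/12618) = (-23993 + 176503031/20389)*(1/12618) = -312690246/20389*1/12618 = -52115041/42878067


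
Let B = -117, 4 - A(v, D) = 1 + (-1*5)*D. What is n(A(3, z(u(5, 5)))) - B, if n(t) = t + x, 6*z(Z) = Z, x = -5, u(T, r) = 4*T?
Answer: 395/3 ≈ 131.67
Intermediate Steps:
z(Z) = Z/6
A(v, D) = 3 + 5*D (A(v, D) = 4 - (1 + (-1*5)*D) = 4 - (1 - 5*D) = 4 + (-1 + 5*D) = 3 + 5*D)
n(t) = -5 + t (n(t) = t - 5 = -5 + t)
n(A(3, z(u(5, 5)))) - B = (-5 + (3 + 5*((4*5)/6))) - 1*(-117) = (-5 + (3 + 5*((⅙)*20))) + 117 = (-5 + (3 + 5*(10/3))) + 117 = (-5 + (3 + 50/3)) + 117 = (-5 + 59/3) + 117 = 44/3 + 117 = 395/3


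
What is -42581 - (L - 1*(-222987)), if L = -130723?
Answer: -134845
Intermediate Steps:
-42581 - (L - 1*(-222987)) = -42581 - (-130723 - 1*(-222987)) = -42581 - (-130723 + 222987) = -42581 - 1*92264 = -42581 - 92264 = -134845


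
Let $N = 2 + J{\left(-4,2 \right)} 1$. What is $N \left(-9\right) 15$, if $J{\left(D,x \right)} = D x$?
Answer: $810$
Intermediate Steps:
$N = -6$ ($N = 2 + \left(-4\right) 2 \cdot 1 = 2 - 8 = -6$)
$N \left(-9\right) 15 = \left(-6\right) \left(-9\right) 15 = 54 \cdot 15 = 810$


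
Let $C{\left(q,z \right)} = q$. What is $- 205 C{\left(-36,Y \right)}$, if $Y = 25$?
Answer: $7380$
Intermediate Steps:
$- 205 C{\left(-36,Y \right)} = \left(-205\right) \left(-36\right) = 7380$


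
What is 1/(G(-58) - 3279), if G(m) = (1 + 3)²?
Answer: -1/3263 ≈ -0.00030647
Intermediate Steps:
G(m) = 16 (G(m) = 4² = 16)
1/(G(-58) - 3279) = 1/(16 - 3279) = 1/(-3263) = -1/3263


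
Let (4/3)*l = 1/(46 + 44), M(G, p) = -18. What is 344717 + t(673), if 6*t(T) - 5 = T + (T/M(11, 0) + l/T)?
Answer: 501263415823/1453680 ≈ 3.4482e+5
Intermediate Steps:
l = 1/120 (l = 3/(4*(46 + 44)) = (3/4)/90 = (3/4)*(1/90) = 1/120 ≈ 0.0083333)
t(T) = 5/6 + 1/(720*T) + 17*T/108 (t(T) = 5/6 + (T + (T/(-18) + 1/(120*T)))/6 = 5/6 + (T + (T*(-1/18) + 1/(120*T)))/6 = 5/6 + (T + (-T/18 + 1/(120*T)))/6 = 5/6 + (1/(120*T) + 17*T/18)/6 = 5/6 + (1/(720*T) + 17*T/108) = 5/6 + 1/(720*T) + 17*T/108)
344717 + t(673) = 344717 + (1/2160)*(3 + 20*673*(90 + 17*673))/673 = 344717 + (1/2160)*(1/673)*(3 + 20*673*(90 + 11441)) = 344717 + (1/2160)*(1/673)*(3 + 20*673*11531) = 344717 + (1/2160)*(1/673)*(3 + 155207260) = 344717 + (1/2160)*(1/673)*155207263 = 344717 + 155207263/1453680 = 501263415823/1453680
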